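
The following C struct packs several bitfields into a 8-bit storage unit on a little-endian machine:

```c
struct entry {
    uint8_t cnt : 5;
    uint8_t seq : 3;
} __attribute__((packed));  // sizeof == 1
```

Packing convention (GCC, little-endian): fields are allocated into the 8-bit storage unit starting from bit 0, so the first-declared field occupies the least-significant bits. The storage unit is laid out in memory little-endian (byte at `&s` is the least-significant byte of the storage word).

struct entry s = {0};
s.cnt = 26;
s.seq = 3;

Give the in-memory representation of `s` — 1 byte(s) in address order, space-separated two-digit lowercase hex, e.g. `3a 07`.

7a

cnt:5 = 26 → 0x1a << 0 → word 0x1a
seq:3 = 3 → 0x3 << 5 → word 0x7a
word = 0x7a → little-endian bytes:
  [0]=0x7a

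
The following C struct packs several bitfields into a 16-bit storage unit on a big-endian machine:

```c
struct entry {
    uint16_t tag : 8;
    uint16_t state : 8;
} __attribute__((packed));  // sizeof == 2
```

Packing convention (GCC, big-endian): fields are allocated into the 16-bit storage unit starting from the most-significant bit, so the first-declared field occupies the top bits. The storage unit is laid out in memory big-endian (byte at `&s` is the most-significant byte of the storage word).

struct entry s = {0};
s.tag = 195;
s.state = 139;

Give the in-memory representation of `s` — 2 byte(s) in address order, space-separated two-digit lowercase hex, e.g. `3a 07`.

tag (8b) val=195 bits=0xc3 at bit 8: 0xc300
state (8b) val=139 bits=0x8b at bit 0: 0xc38b
word = 0xc38b → big-endian bytes:
  [0]=0xc3  [1]=0x8b

c3 8b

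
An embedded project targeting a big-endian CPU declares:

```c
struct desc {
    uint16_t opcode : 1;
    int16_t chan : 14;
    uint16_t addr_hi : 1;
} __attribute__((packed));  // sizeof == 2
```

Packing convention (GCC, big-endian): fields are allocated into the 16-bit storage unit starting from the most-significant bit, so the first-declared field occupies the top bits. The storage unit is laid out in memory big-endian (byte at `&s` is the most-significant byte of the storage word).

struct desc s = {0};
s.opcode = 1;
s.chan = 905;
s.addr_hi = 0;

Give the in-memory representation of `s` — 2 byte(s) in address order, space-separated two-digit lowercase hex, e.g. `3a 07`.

87 12

opcode (1b) val=1 bits=0x1 at bit 15: 0x8000
chan (14b) val=905 bits=0x389 at bit 1: 0x8712
addr_hi (1b) val=0 bits=0x0 at bit 0: 0x8712
word = 0x8712 → big-endian bytes:
  [0]=0x87  [1]=0x12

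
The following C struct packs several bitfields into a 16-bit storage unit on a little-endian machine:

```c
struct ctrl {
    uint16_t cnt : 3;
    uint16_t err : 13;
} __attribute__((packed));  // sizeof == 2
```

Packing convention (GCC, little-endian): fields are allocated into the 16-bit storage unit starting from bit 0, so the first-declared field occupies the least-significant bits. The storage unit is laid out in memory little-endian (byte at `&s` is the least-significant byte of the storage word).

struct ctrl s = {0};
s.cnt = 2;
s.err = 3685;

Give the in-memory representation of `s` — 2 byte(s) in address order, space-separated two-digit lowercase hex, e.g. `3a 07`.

[0+:3] cnt=2 & 0x7 = 0x2; word=0x0002
[3+:13] err=3685 & 0x1fff = 0xe65; word=0x732a
word = 0x732a → little-endian bytes:
  [0]=0x2a  [1]=0x73

2a 73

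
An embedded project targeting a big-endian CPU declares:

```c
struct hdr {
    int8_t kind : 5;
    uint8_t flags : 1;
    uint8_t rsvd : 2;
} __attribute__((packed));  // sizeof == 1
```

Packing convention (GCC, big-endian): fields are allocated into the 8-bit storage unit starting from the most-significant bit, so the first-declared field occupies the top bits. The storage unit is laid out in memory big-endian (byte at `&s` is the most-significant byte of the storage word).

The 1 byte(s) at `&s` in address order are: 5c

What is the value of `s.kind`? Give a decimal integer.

[0]=0x5c (big-endian) → word 0x5c
kind [3+:5] = (word>>3) & 0x1f = 11  ←
flags [2+:1] = (word>>2) & 0x1 = 1
rsvd [0+:2] = (word>>0) & 0x3 = 0
kind signed 5b, MSB=0: value = 11

11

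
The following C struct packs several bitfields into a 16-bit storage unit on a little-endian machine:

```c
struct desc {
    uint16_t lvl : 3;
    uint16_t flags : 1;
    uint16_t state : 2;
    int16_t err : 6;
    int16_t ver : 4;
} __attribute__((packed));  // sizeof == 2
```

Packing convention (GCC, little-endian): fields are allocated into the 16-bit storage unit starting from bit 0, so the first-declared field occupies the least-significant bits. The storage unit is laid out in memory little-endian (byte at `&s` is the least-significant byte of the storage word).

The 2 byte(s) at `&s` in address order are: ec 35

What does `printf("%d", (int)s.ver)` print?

[0]=0xec [1]=0x35 (little-endian) → word 0x35ec
lvl:3 @ bit 0 → (0x35ec>>0)&0x7 = 0x4
flags:1 @ bit 3 → (0x35ec>>3)&0x1 = 0x1
state:2 @ bit 4 → (0x35ec>>4)&0x3 = 0x2
err:6 @ bit 6 → (0x35ec>>6)&0x3f = 0x17
ver:4 @ bit 12 → (0x35ec>>12)&0xf = 0x3  ←
ver signed 4b, MSB=0: value = 3

3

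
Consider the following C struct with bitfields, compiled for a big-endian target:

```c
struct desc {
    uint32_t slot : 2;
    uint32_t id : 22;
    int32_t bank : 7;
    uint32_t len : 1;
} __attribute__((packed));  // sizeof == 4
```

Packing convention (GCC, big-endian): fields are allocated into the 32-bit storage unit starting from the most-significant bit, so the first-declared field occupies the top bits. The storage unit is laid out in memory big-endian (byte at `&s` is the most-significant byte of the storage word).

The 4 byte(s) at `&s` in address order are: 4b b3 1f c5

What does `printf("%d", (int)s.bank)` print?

[0]=0x4b [1]=0xb3 [2]=0x1f [3]=0xc5 (big-endian) → word 0x4bb31fc5
slot [30+:2] = (word>>30) & 0x3 = 1
id [8+:22] = (word>>8) & 0x3fffff = 766751
bank [1+:7] = (word>>1) & 0x7f = 98  ←
len [0+:1] = (word>>0) & 0x1 = 1
bank signed 7b, MSB=1: 98 - 128 = -30

-30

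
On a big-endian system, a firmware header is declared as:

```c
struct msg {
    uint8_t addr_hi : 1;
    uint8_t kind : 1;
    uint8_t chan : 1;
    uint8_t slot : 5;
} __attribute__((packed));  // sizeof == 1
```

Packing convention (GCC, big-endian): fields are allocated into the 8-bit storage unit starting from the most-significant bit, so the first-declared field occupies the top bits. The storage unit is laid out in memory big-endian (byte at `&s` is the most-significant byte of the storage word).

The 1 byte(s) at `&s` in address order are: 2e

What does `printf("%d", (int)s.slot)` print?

14

[0]=0x2e (big-endian) → word 0x2e
addr_hi:1 @ bit 7 → (0x2e>>7)&0x1 = 0x0
kind:1 @ bit 6 → (0x2e>>6)&0x1 = 0x0
chan:1 @ bit 5 → (0x2e>>5)&0x1 = 0x1
slot:5 @ bit 0 → (0x2e>>0)&0x1f = 0xe  ←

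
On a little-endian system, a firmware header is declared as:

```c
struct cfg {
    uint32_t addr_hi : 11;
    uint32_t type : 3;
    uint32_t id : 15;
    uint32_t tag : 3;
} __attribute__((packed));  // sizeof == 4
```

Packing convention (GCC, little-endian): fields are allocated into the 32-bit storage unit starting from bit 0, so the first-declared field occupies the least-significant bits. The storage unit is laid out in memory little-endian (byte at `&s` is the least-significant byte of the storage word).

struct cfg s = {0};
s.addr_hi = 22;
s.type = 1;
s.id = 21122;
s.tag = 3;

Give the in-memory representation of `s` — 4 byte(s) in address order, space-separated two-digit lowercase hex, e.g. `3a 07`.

16 88 a0 74

[0+:11] addr_hi=22 & 0x7ff = 0x16; word=0x00000016
[11+:3] type=1 & 0x7 = 0x1; word=0x00000816
[14+:15] id=21122 & 0x7fff = 0x5282; word=0x14a08816
[29+:3] tag=3 & 0x7 = 0x3; word=0x74a08816
word = 0x74a08816 → little-endian bytes:
  [0]=0x16  [1]=0x88  [2]=0xa0  [3]=0x74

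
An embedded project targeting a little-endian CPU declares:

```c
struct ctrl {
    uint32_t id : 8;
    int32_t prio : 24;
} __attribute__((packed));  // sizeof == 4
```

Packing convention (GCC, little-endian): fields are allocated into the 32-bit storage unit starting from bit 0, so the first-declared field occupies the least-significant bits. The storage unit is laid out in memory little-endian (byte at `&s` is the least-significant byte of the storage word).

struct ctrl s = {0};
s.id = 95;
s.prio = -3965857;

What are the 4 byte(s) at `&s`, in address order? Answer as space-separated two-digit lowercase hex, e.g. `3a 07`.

5f 5f 7c c3

id:8 = 95 → 0x5f << 0 → word 0x0000005f
prio:24 = -3965857 → 0xc37c5f << 8 → word 0xc37c5f5f
word = 0xc37c5f5f → little-endian bytes:
  [0]=0x5f  [1]=0x5f  [2]=0x7c  [3]=0xc3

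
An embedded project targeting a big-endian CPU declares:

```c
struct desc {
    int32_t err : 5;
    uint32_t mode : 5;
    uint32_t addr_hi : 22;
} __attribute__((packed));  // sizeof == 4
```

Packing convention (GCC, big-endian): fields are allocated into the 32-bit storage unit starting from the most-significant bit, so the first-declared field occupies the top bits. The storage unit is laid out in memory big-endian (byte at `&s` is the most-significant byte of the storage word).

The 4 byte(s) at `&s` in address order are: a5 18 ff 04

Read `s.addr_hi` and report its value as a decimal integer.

1638148

[0]=0xa5 [1]=0x18 [2]=0xff [3]=0x04 (big-endian) → word 0xa518ff04
err:5 @ bit 27 → (0xa518ff04>>27)&0x1f = 0x14
mode:5 @ bit 22 → (0xa518ff04>>22)&0x1f = 0x14
addr_hi:22 @ bit 0 → (0xa518ff04>>0)&0x3fffff = 0x18ff04  ←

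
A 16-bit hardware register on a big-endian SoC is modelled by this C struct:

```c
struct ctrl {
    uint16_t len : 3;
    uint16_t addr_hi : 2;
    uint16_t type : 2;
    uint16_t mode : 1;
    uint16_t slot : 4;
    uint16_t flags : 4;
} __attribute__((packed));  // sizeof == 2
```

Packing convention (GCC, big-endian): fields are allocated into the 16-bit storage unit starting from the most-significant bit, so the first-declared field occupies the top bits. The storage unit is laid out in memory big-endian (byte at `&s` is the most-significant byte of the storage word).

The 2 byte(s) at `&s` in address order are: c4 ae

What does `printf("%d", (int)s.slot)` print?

[0]=0xc4 [1]=0xae (big-endian) → word 0xc4ae
len:3 @ bit 13 → (0xc4ae>>13)&0x7 = 0x6
addr_hi:2 @ bit 11 → (0xc4ae>>11)&0x3 = 0x0
type:2 @ bit 9 → (0xc4ae>>9)&0x3 = 0x2
mode:1 @ bit 8 → (0xc4ae>>8)&0x1 = 0x0
slot:4 @ bit 4 → (0xc4ae>>4)&0xf = 0xa  ←
flags:4 @ bit 0 → (0xc4ae>>0)&0xf = 0xe

10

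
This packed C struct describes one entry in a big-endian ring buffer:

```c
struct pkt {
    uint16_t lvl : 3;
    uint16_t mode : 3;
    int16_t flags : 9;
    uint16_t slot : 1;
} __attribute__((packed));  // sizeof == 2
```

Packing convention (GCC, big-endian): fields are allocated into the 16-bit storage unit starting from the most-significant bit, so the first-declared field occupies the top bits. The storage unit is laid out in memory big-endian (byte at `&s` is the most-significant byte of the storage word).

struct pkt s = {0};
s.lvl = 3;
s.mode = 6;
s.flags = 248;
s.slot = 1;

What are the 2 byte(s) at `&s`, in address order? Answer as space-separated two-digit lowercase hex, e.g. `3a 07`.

79 f1

[13+:3] lvl=3 & 0x7 = 0x3; word=0x6000
[10+:3] mode=6 & 0x7 = 0x6; word=0x7800
[1+:9] flags=248 & 0x1ff = 0xf8; word=0x79f0
[0+:1] slot=1 & 0x1 = 0x1; word=0x79f1
word = 0x79f1 → big-endian bytes:
  [0]=0x79  [1]=0xf1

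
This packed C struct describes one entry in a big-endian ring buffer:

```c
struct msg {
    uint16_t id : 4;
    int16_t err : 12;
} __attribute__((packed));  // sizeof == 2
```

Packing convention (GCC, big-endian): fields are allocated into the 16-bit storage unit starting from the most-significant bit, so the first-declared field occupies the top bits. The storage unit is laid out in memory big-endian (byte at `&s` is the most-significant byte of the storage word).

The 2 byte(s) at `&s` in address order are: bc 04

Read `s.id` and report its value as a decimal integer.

[0]=0xbc [1]=0x04 (big-endian) → word 0xbc04
id [12+:4] = (word>>12) & 0xf = 11  ←
err [0+:12] = (word>>0) & 0xfff = 3076

11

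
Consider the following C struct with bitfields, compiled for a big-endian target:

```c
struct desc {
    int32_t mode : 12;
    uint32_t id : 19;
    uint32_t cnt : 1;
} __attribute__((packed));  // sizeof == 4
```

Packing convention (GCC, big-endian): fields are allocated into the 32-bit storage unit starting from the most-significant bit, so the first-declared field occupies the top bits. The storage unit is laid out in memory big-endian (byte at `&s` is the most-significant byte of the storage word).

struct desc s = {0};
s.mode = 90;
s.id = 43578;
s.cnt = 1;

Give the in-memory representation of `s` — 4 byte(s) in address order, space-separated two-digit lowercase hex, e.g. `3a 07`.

mode (12b) val=90 bits=0x5a at bit 20: 0x05a00000
id (19b) val=43578 bits=0xaa3a at bit 1: 0x05a15474
cnt (1b) val=1 bits=0x1 at bit 0: 0x05a15475
word = 0x05a15475 → big-endian bytes:
  [0]=0x05  [1]=0xa1  [2]=0x54  [3]=0x75

05 a1 54 75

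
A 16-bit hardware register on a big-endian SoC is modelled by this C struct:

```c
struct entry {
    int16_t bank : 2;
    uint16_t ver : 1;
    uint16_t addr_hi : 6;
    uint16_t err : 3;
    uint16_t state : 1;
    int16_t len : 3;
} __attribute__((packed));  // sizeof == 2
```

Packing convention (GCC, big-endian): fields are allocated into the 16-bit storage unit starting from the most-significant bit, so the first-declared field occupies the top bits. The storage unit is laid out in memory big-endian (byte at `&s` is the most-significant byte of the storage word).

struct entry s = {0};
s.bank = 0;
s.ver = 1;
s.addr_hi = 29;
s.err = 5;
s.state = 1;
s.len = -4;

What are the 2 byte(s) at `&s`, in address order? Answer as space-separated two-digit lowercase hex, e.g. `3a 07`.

[14+:2] bank=0 & 0x3 = 0x0; word=0x0000
[13+:1] ver=1 & 0x1 = 0x1; word=0x2000
[7+:6] addr_hi=29 & 0x3f = 0x1d; word=0x2e80
[4+:3] err=5 & 0x7 = 0x5; word=0x2ed0
[3+:1] state=1 & 0x1 = 0x1; word=0x2ed8
[0+:3] len=-4 & 0x7 = 0x4; word=0x2edc
word = 0x2edc → big-endian bytes:
  [0]=0x2e  [1]=0xdc

2e dc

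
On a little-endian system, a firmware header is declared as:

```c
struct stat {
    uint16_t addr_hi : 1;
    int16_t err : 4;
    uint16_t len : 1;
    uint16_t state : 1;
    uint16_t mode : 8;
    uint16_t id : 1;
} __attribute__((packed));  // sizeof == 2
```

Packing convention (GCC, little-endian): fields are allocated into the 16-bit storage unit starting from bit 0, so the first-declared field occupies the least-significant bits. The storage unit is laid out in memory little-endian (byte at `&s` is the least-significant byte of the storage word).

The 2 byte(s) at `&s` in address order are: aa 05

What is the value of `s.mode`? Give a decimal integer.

11

[0]=0xaa [1]=0x05 (little-endian) → word 0x05aa
addr_hi:1 @ bit 0 → (0x05aa>>0)&0x1 = 0x0
err:4 @ bit 1 → (0x05aa>>1)&0xf = 0x5
len:1 @ bit 5 → (0x05aa>>5)&0x1 = 0x1
state:1 @ bit 6 → (0x05aa>>6)&0x1 = 0x0
mode:8 @ bit 7 → (0x05aa>>7)&0xff = 0xb  ←
id:1 @ bit 15 → (0x05aa>>15)&0x1 = 0x0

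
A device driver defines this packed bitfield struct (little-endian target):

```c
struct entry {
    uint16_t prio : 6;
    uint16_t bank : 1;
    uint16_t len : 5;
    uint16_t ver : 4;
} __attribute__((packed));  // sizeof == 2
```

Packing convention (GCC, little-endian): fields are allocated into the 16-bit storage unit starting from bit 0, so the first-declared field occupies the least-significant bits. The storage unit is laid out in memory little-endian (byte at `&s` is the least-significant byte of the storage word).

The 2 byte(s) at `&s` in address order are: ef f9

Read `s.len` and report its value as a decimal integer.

[0]=0xef [1]=0xf9 (little-endian) → word 0xf9ef
prio:6 @ bit 0 → (0xf9ef>>0)&0x3f = 0x2f
bank:1 @ bit 6 → (0xf9ef>>6)&0x1 = 0x1
len:5 @ bit 7 → (0xf9ef>>7)&0x1f = 0x13  ←
ver:4 @ bit 12 → (0xf9ef>>12)&0xf = 0xf

19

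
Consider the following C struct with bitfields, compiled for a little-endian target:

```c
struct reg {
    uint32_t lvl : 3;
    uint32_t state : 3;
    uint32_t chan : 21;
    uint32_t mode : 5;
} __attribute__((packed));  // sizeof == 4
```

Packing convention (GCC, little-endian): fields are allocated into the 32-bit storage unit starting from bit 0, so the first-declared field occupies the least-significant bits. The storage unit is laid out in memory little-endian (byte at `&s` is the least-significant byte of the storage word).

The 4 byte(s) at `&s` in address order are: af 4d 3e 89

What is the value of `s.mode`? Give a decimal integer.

[0]=0xaf [1]=0x4d [2]=0x3e [3]=0x89 (little-endian) → word 0x893e4daf
lvl:3 @ bit 0 → (0x893e4daf>>0)&0x7 = 0x7
state:3 @ bit 3 → (0x893e4daf>>3)&0x7 = 0x5
chan:21 @ bit 6 → (0x893e4daf>>6)&0x1fffff = 0x4f936
mode:5 @ bit 27 → (0x893e4daf>>27)&0x1f = 0x11  ←

17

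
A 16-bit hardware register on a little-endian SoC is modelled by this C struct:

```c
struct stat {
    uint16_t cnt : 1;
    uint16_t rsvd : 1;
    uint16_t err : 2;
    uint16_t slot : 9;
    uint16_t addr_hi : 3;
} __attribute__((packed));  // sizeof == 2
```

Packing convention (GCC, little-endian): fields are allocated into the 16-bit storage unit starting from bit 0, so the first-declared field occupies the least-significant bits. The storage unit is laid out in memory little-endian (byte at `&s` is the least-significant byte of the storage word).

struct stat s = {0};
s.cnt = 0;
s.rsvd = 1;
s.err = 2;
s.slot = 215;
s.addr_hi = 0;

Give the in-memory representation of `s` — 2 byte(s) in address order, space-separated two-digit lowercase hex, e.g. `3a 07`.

[0+:1] cnt=0 & 0x1 = 0x0; word=0x0000
[1+:1] rsvd=1 & 0x1 = 0x1; word=0x0002
[2+:2] err=2 & 0x3 = 0x2; word=0x000a
[4+:9] slot=215 & 0x1ff = 0xd7; word=0x0d7a
[13+:3] addr_hi=0 & 0x7 = 0x0; word=0x0d7a
word = 0x0d7a → little-endian bytes:
  [0]=0x7a  [1]=0x0d

7a 0d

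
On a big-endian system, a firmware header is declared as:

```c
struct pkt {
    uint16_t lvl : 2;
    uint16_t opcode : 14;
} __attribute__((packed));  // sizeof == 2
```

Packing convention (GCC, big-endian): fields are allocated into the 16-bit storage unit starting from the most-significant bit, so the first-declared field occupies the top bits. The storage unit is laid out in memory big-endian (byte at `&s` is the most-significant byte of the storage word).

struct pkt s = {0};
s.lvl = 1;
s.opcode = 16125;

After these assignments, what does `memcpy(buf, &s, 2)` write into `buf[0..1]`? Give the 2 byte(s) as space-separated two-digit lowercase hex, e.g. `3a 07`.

lvl (2b) val=1 bits=0x1 at bit 14: 0x4000
opcode (14b) val=16125 bits=0x3efd at bit 0: 0x7efd
word = 0x7efd → big-endian bytes:
  [0]=0x7e  [1]=0xfd

7e fd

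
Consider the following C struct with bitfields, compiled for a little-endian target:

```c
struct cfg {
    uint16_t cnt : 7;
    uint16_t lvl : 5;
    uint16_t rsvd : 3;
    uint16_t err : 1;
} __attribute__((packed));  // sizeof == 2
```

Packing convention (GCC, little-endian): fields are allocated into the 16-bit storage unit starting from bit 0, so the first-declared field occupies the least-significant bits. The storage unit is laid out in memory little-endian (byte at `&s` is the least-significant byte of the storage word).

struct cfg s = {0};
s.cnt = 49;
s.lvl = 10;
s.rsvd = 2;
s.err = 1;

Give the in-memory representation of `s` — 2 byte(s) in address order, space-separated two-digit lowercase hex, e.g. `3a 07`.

31 a5

cnt (7b) val=49 bits=0x31 at bit 0: 0x0031
lvl (5b) val=10 bits=0xa at bit 7: 0x0531
rsvd (3b) val=2 bits=0x2 at bit 12: 0x2531
err (1b) val=1 bits=0x1 at bit 15: 0xa531
word = 0xa531 → little-endian bytes:
  [0]=0x31  [1]=0xa5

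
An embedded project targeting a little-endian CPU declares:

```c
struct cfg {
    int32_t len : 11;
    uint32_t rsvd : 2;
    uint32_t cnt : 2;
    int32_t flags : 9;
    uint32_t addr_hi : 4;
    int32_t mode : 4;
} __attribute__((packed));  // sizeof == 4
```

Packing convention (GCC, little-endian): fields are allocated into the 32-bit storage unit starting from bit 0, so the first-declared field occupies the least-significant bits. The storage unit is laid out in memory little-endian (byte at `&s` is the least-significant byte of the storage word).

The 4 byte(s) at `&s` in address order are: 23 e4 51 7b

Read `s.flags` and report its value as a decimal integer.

[0]=0x23 [1]=0xe4 [2]=0x51 [3]=0x7b (little-endian) → word 0x7b51e423
len:11 @ bit 0 → (0x7b51e423>>0)&0x7ff = 0x423
rsvd:2 @ bit 11 → (0x7b51e423>>11)&0x3 = 0x0
cnt:2 @ bit 13 → (0x7b51e423>>13)&0x3 = 0x3
flags:9 @ bit 15 → (0x7b51e423>>15)&0x1ff = 0xa3  ←
addr_hi:4 @ bit 24 → (0x7b51e423>>24)&0xf = 0xb
mode:4 @ bit 28 → (0x7b51e423>>28)&0xf = 0x7
flags signed 9b, MSB=0: value = 163

163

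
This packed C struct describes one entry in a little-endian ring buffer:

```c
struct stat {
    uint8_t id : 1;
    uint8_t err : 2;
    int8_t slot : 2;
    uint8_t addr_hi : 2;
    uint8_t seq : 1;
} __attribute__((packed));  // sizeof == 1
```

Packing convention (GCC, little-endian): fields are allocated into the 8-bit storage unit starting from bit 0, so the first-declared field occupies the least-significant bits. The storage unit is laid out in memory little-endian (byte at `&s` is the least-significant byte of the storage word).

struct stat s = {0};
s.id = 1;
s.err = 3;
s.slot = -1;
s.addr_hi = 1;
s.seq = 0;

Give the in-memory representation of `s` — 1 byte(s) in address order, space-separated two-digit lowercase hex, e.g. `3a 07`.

id (1b) val=1 bits=0x1 at bit 0: 0x01
err (2b) val=3 bits=0x3 at bit 1: 0x07
slot (2b) val=-1 bits=0x3 at bit 3: 0x1f
addr_hi (2b) val=1 bits=0x1 at bit 5: 0x3f
seq (1b) val=0 bits=0x0 at bit 7: 0x3f
word = 0x3f → little-endian bytes:
  [0]=0x3f

3f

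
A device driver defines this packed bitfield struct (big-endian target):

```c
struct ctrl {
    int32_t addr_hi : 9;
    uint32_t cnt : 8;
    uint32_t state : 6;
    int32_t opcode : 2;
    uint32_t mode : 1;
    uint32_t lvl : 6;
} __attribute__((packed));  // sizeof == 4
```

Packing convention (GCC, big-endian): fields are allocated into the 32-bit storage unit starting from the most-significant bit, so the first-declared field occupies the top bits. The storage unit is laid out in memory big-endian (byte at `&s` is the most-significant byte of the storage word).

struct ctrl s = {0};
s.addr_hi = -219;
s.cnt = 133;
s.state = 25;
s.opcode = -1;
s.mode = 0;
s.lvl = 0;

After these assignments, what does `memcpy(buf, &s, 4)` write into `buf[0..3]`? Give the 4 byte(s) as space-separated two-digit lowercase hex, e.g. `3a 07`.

[23+:9] addr_hi=-219 & 0x1ff = 0x125; word=0x92800000
[15+:8] cnt=133 & 0xff = 0x85; word=0x92c28000
[9+:6] state=25 & 0x3f = 0x19; word=0x92c2b200
[7+:2] opcode=-1 & 0x3 = 0x3; word=0x92c2b380
[6+:1] mode=0 & 0x1 = 0x0; word=0x92c2b380
[0+:6] lvl=0 & 0x3f = 0x0; word=0x92c2b380
word = 0x92c2b380 → big-endian bytes:
  [0]=0x92  [1]=0xc2  [2]=0xb3  [3]=0x80

92 c2 b3 80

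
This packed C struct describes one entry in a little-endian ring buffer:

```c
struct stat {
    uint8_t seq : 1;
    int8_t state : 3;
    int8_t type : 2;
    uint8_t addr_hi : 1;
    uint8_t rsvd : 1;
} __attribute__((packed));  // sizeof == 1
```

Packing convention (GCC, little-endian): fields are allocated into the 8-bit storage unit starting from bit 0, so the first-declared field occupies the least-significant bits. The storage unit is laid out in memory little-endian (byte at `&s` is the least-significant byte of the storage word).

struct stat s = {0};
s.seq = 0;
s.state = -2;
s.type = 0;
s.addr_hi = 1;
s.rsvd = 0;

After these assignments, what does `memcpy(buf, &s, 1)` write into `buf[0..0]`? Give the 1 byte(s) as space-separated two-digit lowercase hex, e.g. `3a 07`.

[0+:1] seq=0 & 0x1 = 0x0; word=0x00
[1+:3] state=-2 & 0x7 = 0x6; word=0x0c
[4+:2] type=0 & 0x3 = 0x0; word=0x0c
[6+:1] addr_hi=1 & 0x1 = 0x1; word=0x4c
[7+:1] rsvd=0 & 0x1 = 0x0; word=0x4c
word = 0x4c → little-endian bytes:
  [0]=0x4c

4c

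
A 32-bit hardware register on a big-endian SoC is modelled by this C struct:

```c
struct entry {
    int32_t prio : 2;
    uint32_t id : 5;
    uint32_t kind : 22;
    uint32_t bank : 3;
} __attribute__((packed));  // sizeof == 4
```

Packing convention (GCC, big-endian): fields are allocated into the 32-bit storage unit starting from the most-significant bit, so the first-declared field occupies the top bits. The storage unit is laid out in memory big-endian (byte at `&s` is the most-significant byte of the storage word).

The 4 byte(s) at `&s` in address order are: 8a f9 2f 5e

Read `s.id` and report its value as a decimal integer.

5

[0]=0x8a [1]=0xf9 [2]=0x2f [3]=0x5e (big-endian) → word 0x8af92f5e
prio [30+:2] = (word>>30) & 0x3 = 2
id [25+:5] = (word>>25) & 0x1f = 5  ←
kind [3+:22] = (word>>3) & 0x3fffff = 2041323
bank [0+:3] = (word>>0) & 0x7 = 6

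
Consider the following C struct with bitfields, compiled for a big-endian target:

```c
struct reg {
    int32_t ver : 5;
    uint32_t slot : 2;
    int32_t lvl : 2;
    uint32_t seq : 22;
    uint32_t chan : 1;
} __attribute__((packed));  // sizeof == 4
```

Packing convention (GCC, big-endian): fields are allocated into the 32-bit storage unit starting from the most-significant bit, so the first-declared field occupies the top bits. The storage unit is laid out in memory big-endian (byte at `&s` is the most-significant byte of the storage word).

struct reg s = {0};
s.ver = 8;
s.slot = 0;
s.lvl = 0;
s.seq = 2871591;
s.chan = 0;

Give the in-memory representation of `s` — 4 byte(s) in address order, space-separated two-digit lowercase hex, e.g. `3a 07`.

ver:5 = 8 → 0x8 << 27 → word 0x40000000
slot:2 = 0 → 0x0 << 25 → word 0x40000000
lvl:2 = 0 → 0x0 << 23 → word 0x40000000
seq:22 = 2871591 → 0x2bd127 << 1 → word 0x4057a24e
chan:1 = 0 → 0x0 << 0 → word 0x4057a24e
word = 0x4057a24e → big-endian bytes:
  [0]=0x40  [1]=0x57  [2]=0xa2  [3]=0x4e

40 57 a2 4e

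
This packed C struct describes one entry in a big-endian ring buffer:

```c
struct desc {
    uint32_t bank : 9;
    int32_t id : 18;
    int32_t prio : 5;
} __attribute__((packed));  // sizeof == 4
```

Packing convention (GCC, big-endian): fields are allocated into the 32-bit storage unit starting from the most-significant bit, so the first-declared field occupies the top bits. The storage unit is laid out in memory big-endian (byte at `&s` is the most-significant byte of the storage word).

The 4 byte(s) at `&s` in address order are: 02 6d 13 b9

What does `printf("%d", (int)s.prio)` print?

-7

[0]=0x02 [1]=0x6d [2]=0x13 [3]=0xb9 (big-endian) → word 0x026d13b9
bank [23+:9] = (word>>23) & 0x1ff = 4
id [5+:18] = (word>>5) & 0x3ffff = 223389
prio [0+:5] = (word>>0) & 0x1f = 25  ←
prio signed 5b, MSB=1: 25 - 32 = -7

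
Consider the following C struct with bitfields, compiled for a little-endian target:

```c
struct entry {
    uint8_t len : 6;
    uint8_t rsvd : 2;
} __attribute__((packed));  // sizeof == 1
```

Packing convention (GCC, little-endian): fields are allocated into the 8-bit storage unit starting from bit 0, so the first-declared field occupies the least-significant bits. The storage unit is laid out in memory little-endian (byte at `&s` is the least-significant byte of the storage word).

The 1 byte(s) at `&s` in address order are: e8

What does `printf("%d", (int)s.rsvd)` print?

3

[0]=0xe8 (little-endian) → word 0xe8
len [0+:6] = (word>>0) & 0x3f = 40
rsvd [6+:2] = (word>>6) & 0x3 = 3  ←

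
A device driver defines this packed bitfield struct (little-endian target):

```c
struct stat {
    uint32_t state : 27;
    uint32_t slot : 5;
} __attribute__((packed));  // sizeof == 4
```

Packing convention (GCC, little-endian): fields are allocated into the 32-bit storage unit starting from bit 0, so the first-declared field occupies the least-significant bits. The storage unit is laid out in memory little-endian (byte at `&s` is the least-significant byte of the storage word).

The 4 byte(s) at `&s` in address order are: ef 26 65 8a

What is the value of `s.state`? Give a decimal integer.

40183535

[0]=0xef [1]=0x26 [2]=0x65 [3]=0x8a (little-endian) → word 0x8a6526ef
state [0+:27] = (word>>0) & 0x7ffffff = 40183535  ←
slot [27+:5] = (word>>27) & 0x1f = 17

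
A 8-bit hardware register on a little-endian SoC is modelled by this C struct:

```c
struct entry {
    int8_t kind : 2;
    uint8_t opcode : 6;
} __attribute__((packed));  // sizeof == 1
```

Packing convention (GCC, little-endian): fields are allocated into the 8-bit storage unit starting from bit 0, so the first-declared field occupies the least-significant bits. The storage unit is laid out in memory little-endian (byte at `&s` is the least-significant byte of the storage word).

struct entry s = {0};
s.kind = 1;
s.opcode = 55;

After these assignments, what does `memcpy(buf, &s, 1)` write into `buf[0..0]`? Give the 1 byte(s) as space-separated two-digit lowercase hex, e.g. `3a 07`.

dd

kind (2b) val=1 bits=0x1 at bit 0: 0x01
opcode (6b) val=55 bits=0x37 at bit 2: 0xdd
word = 0xdd → little-endian bytes:
  [0]=0xdd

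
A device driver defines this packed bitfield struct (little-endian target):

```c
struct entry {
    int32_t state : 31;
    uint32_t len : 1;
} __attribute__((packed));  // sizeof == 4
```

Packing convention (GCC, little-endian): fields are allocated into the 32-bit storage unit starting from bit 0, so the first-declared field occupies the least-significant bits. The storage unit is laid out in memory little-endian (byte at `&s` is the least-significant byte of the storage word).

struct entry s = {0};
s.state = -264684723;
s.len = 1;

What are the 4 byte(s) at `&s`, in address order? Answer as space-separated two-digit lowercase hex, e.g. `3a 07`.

4d 3b 39 f0

state:31 = -264684723 → 0x70393b4d << 0 → word 0x70393b4d
len:1 = 1 → 0x1 << 31 → word 0xf0393b4d
word = 0xf0393b4d → little-endian bytes:
  [0]=0x4d  [1]=0x3b  [2]=0x39  [3]=0xf0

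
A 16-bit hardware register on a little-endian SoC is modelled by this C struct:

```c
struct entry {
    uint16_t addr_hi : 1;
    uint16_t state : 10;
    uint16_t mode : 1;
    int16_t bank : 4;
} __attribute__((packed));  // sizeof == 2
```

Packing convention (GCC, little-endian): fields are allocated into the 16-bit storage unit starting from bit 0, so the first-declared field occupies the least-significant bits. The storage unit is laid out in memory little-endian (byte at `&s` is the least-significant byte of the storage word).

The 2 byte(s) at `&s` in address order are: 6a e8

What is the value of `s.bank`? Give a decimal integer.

[0]=0x6a [1]=0xe8 (little-endian) → word 0xe86a
addr_hi:1 @ bit 0 → (0xe86a>>0)&0x1 = 0x0
state:10 @ bit 1 → (0xe86a>>1)&0x3ff = 0x35
mode:1 @ bit 11 → (0xe86a>>11)&0x1 = 0x1
bank:4 @ bit 12 → (0xe86a>>12)&0xf = 0xe  ←
bank signed 4b, MSB=1: 14 - 16 = -2

-2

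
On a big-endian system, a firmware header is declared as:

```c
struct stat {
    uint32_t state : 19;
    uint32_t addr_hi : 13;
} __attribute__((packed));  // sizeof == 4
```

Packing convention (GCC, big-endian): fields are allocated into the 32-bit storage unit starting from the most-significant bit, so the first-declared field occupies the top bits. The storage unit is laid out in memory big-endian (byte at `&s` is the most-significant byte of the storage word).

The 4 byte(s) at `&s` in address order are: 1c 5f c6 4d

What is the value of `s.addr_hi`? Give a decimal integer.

1613

[0]=0x1c [1]=0x5f [2]=0xc6 [3]=0x4d (big-endian) → word 0x1c5fc64d
state [13+:19] = (word>>13) & 0x7ffff = 58110
addr_hi [0+:13] = (word>>0) & 0x1fff = 1613  ←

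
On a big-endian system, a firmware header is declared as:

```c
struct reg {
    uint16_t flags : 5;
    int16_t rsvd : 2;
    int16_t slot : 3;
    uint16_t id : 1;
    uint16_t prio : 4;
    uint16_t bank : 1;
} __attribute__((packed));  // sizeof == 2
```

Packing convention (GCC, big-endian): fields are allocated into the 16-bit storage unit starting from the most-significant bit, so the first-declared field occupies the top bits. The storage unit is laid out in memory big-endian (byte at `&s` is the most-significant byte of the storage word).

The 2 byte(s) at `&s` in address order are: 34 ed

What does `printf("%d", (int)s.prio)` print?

[0]=0x34 [1]=0xed (big-endian) → word 0x34ed
flags [11+:5] = (word>>11) & 0x1f = 6
rsvd [9+:2] = (word>>9) & 0x3 = 2
slot [6+:3] = (word>>6) & 0x7 = 3
id [5+:1] = (word>>5) & 0x1 = 1
prio [1+:4] = (word>>1) & 0xf = 6  ←
bank [0+:1] = (word>>0) & 0x1 = 1

6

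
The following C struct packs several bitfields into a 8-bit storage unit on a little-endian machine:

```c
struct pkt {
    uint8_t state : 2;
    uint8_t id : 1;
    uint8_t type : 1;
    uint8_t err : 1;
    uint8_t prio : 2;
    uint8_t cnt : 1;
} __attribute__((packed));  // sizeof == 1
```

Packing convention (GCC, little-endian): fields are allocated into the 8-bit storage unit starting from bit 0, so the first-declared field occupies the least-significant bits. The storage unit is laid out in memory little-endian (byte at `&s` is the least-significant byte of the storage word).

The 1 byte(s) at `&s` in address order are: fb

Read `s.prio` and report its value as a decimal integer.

[0]=0xfb (little-endian) → word 0xfb
state [0+:2] = (word>>0) & 0x3 = 3
id [2+:1] = (word>>2) & 0x1 = 0
type [3+:1] = (word>>3) & 0x1 = 1
err [4+:1] = (word>>4) & 0x1 = 1
prio [5+:2] = (word>>5) & 0x3 = 3  ←
cnt [7+:1] = (word>>7) & 0x1 = 1

3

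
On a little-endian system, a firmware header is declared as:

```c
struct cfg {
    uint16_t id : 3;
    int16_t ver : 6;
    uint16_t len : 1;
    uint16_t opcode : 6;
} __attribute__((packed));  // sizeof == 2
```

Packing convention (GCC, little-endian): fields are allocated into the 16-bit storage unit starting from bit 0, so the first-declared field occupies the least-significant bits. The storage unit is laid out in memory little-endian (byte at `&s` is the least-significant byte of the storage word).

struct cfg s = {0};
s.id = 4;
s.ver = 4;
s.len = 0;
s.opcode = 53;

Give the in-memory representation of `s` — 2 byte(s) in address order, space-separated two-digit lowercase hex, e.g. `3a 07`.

[0+:3] id=4 & 0x7 = 0x4; word=0x0004
[3+:6] ver=4 & 0x3f = 0x4; word=0x0024
[9+:1] len=0 & 0x1 = 0x0; word=0x0024
[10+:6] opcode=53 & 0x3f = 0x35; word=0xd424
word = 0xd424 → little-endian bytes:
  [0]=0x24  [1]=0xd4

24 d4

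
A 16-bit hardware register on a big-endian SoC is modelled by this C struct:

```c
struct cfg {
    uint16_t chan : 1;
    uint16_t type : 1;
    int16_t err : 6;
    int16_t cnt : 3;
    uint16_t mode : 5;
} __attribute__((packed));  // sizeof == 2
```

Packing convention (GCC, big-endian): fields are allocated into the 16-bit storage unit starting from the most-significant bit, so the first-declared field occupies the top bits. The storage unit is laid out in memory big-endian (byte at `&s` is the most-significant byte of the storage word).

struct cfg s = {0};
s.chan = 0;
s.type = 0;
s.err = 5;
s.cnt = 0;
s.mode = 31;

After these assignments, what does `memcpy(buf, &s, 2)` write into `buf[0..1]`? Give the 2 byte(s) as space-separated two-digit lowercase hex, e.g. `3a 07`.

05 1f

[15+:1] chan=0 & 0x1 = 0x0; word=0x0000
[14+:1] type=0 & 0x1 = 0x0; word=0x0000
[8+:6] err=5 & 0x3f = 0x5; word=0x0500
[5+:3] cnt=0 & 0x7 = 0x0; word=0x0500
[0+:5] mode=31 & 0x1f = 0x1f; word=0x051f
word = 0x051f → big-endian bytes:
  [0]=0x05  [1]=0x1f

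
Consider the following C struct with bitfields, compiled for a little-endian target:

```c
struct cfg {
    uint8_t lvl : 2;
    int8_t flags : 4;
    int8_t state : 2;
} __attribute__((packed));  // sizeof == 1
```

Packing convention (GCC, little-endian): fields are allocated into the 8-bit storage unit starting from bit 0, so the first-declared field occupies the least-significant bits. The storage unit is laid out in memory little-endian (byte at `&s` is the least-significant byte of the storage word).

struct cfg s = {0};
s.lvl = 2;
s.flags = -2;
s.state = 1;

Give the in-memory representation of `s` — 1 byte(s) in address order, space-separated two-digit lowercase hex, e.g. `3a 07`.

7a

lvl (2b) val=2 bits=0x2 at bit 0: 0x02
flags (4b) val=-2 bits=0xe at bit 2: 0x3a
state (2b) val=1 bits=0x1 at bit 6: 0x7a
word = 0x7a → little-endian bytes:
  [0]=0x7a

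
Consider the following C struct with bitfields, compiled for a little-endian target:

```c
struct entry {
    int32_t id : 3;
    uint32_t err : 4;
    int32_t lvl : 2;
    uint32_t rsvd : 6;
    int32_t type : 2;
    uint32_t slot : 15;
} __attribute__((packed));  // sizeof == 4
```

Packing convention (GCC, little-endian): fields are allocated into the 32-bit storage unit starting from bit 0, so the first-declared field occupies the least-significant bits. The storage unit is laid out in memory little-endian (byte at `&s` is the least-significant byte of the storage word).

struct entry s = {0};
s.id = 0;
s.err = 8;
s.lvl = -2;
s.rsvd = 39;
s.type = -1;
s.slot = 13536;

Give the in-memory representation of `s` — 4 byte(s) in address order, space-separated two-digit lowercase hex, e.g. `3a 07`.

40 cf c1 69

[0+:3] id=0 & 0x7 = 0x0; word=0x00000000
[3+:4] err=8 & 0xf = 0x8; word=0x00000040
[7+:2] lvl=-2 & 0x3 = 0x2; word=0x00000140
[9+:6] rsvd=39 & 0x3f = 0x27; word=0x00004f40
[15+:2] type=-1 & 0x3 = 0x3; word=0x0001cf40
[17+:15] slot=13536 & 0x7fff = 0x34e0; word=0x69c1cf40
word = 0x69c1cf40 → little-endian bytes:
  [0]=0x40  [1]=0xcf  [2]=0xc1  [3]=0x69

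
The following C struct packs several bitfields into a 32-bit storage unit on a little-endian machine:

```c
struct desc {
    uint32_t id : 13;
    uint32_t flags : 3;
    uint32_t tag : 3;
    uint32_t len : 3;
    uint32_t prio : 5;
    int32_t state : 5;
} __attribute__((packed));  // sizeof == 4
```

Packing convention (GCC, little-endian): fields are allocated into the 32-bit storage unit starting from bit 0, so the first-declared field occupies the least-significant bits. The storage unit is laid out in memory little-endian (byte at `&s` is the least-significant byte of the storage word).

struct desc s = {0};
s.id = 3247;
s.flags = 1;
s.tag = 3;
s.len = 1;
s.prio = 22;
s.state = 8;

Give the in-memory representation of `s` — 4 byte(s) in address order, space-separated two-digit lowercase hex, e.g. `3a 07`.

id (13b) val=3247 bits=0xcaf at bit 0: 0x00000caf
flags (3b) val=1 bits=0x1 at bit 13: 0x00002caf
tag (3b) val=3 bits=0x3 at bit 16: 0x00032caf
len (3b) val=1 bits=0x1 at bit 19: 0x000b2caf
prio (5b) val=22 bits=0x16 at bit 22: 0x058b2caf
state (5b) val=8 bits=0x8 at bit 27: 0x458b2caf
word = 0x458b2caf → little-endian bytes:
  [0]=0xaf  [1]=0x2c  [2]=0x8b  [3]=0x45

af 2c 8b 45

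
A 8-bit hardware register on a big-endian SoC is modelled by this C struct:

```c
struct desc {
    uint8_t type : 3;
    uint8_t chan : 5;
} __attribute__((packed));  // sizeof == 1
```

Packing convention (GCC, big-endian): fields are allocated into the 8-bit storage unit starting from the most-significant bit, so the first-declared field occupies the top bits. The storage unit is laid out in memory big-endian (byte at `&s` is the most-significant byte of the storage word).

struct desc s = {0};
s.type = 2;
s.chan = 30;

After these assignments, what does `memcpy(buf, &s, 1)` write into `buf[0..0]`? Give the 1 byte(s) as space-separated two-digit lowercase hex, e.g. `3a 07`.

5e

type:3 = 2 → 0x2 << 5 → word 0x40
chan:5 = 30 → 0x1e << 0 → word 0x5e
word = 0x5e → big-endian bytes:
  [0]=0x5e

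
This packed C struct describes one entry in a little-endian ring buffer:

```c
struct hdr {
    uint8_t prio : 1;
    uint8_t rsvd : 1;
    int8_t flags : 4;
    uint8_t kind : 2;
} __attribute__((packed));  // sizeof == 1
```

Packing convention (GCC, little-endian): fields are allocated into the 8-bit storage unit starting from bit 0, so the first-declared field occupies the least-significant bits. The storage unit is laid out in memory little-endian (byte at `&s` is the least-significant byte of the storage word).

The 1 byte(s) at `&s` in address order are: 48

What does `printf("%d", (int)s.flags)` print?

[0]=0x48 (little-endian) → word 0x48
prio [0+:1] = (word>>0) & 0x1 = 0
rsvd [1+:1] = (word>>1) & 0x1 = 0
flags [2+:4] = (word>>2) & 0xf = 2  ←
kind [6+:2] = (word>>6) & 0x3 = 1
flags signed 4b, MSB=0: value = 2

2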